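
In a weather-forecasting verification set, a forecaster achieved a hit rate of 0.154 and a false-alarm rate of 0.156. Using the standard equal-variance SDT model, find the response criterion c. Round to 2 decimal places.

c = 1.02

z(H) = -1.0194
z(FA) = -1.0110
c = −½·[z(H) + z(FA)] = −0.5 × (-1.0194 + (-1.0110)) = 1.0152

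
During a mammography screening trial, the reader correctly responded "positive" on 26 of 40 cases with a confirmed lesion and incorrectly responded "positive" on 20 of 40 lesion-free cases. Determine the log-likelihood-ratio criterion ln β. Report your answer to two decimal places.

ln β = -0.07

H = 26/40 = 0.6500
FA = 20/40 = 0.5000
Φ⁻¹(H) = 0.385
Φ⁻¹(FA) = 0.000
ln β = −½·[z(H)² − z(FA)²] = −0.5 × (0.148 − 0.000) = -0.074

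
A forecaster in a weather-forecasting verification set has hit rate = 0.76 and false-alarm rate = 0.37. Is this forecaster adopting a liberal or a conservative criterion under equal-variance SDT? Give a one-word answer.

z(H) = 0.706, z(FA) = -0.332
c = −½·(z(H) + z(FA)) = -0.187
c < 0 → liberal criterion (biased toward responding “yes”).

liberal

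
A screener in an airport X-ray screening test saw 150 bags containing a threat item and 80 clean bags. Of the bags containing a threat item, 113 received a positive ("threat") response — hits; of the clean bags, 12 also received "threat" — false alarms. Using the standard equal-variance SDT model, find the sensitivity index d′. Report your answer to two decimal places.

d′ = 1.72

H = 113/150 = 0.7533
FA = 12/80 = 0.1500
z(H) = z(0.7533) = 0.6849
z(FA) = z(0.1500) = -1.0364
d' = z(H) − z(FA) = 0.6849 − (-1.0364) = 1.7213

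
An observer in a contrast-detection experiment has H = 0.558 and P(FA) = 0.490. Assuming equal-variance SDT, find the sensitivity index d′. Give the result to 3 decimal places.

z(0.558) = 0.1459, z(0.490) = -0.0251
d' = z(H) − z(FA) = 0.1459 − (-0.0251) = 0.1710

d′ = 0.171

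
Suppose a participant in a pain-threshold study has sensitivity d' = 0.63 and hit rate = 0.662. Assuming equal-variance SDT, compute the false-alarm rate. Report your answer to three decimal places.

z(hit rate) = z(0.662) = 0.4179
z(FA) = z(H) − d' = 0.4179 − 0.63 = -0.2121
false-alarm rate = Φ(-0.2121) = 0.4160

false-alarm rate = 0.416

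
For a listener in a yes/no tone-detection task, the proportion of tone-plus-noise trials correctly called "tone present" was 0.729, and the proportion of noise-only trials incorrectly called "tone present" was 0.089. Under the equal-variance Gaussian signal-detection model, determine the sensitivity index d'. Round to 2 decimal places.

Φ⁻¹(H) = Φ⁻¹(0.729) = 0.610
Φ⁻¹(FA) = Φ⁻¹(0.089) = -1.347
d' = z(H) − z(FA) = 0.610 − (-1.347) = 1.957

d' = 1.96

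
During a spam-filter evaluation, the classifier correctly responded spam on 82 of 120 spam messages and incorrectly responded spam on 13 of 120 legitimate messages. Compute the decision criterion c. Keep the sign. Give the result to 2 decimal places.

c = 0.38

H = 82/120 = 0.6833
FA = 13/120 = 0.1083
z(H) = 0.477
z(FA) = -1.236
c = −½·[z(H) + z(FA)] = −0.5 × (0.477 + (-1.236)) = 0.3795
c > 0: the classifier has a conservative response bias.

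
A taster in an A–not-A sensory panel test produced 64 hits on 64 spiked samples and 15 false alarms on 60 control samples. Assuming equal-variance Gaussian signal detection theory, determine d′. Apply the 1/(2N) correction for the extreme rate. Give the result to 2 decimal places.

d′ = 3.09

The hit rate is 64/64 = 1, so apply the 1/(2N) correction: H → 1 − 1/(2·64) = 0.99219.
z(H) = z(0.99219) = 2.418
z(FA) = z(0.25000) = -0.674
d' = 2.418 − (-0.674) = 3.092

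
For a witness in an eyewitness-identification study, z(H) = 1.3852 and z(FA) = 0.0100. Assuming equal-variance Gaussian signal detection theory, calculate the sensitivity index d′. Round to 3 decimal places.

d' = z(H) − z(FA) = 1.3852 − 0.0100 = 1.3752

d′ = 1.375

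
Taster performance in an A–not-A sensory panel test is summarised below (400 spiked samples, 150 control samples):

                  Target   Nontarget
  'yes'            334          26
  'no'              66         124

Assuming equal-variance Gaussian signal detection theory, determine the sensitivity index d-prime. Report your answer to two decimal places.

H = 334/400 = 0.8350
FA = 26/150 = 0.1733
z(H) = 0.9741
z(FA) = -0.9412
d' = z(H) − z(FA) = 0.9741 − (-0.9412) = 1.9153

d-prime = 1.92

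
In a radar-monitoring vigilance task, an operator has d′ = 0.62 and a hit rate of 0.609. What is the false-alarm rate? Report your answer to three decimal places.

z(hit rate) = z(0.609) = 0.2767
z(FA) = z(H) − d' = 0.2767 − 0.62 = -0.3433
false-alarm rate = Φ(-0.3433) = 0.3657

false-alarm rate = 0.366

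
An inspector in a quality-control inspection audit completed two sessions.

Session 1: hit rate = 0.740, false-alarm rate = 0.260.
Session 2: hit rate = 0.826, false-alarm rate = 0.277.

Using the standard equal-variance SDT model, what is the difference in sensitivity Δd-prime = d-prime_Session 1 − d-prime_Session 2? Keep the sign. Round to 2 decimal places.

Session 1: z(0.740) = 0.643, z(0.260) = -0.643, d' = 1.286
Session 2: z(0.826) = 0.938, z(0.277) = -0.592, d' = 1.530
Δd' = d'_Session 1 − d'_Session 2 = 1.286 − 1.530 = -0.244
Session 2 has the higher sensitivity.

Δd-prime = -0.24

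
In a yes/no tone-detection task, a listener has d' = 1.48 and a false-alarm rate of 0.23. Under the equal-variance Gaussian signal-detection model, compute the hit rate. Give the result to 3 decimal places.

hit rate = 0.771

z(false-alarm rate) = z(0.23) = -0.7388
z(H) = z(FA) + d' = -0.7388 + 1.48 = 0.7412
hit rate = Φ(0.7412) = 0.7707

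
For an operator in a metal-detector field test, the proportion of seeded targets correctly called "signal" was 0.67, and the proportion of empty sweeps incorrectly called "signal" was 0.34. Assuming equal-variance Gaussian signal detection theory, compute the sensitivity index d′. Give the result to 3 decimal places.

d′ = 0.852

z(H) = 0.4399
z(FA) = -0.4125
d' = z(H) − z(FA) = 0.4399 − (-0.4125) = 0.8524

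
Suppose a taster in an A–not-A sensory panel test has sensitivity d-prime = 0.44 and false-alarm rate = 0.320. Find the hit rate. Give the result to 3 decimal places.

z(false-alarm rate) = z(0.320) = -0.4677
z(H) = z(FA) + d' = -0.4677 + 0.44 = -0.0277
hit rate = Φ(-0.0277) = 0.4890

hit rate = 0.489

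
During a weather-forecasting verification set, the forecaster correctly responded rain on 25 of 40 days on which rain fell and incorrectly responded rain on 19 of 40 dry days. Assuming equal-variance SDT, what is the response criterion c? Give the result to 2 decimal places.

H = 25/40 = 0.6250
FA = 19/40 = 0.4750
z(0.6250) = 0.3186, z(0.4750) = -0.0627
c = −½·[z(H) + z(FA)] = −0.5 × (0.3186 + (-0.0627)) = -0.12795

c = -0.13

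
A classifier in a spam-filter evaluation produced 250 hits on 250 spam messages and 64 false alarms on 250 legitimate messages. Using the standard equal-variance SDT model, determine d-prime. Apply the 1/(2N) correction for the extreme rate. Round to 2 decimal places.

d-prime = 3.53

The hit rate is 250/250 = 1, so apply the 1/(2N) correction: H → 1 − 1/(2·250) = 0.99800.
z(H) = z(0.99800) = 2.878
z(FA) = z(0.25600) = -0.656
d' = 2.878 − (-0.656) = 3.534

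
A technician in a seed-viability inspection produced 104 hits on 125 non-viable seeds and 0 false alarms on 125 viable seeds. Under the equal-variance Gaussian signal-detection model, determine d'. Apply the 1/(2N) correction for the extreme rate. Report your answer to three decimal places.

d' = 3.614

The false-alarm rate is 0/125 = 0, so apply the 1/(2N) correction: FA → 1/(2·125) = 0.00400.
z(H) = z(0.83200) = 0.9621
z(FA) = z(0.00400) = -2.6521
d' = 0.9621 − (-2.6521) = 3.6142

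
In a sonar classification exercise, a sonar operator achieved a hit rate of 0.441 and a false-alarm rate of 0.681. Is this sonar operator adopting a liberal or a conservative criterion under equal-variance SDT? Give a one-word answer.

liberal

z(H) = -0.148, z(FA) = 0.470
c = −½·(z(H) + z(FA)) = -0.161
c < 0 → liberal criterion (biased toward responding “yes”).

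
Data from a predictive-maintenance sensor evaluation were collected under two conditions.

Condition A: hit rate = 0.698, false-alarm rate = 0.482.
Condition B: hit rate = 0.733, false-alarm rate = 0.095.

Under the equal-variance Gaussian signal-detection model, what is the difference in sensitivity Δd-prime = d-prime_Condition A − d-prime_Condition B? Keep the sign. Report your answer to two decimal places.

Δd-prime = -1.37

Condition A: z(0.698) = 0.519, z(0.482) = -0.045, d' = 0.564
Condition B: z(0.733) = 0.622, z(0.095) = -1.311, d' = 1.933
Δd' = d'_Condition A − d'_Condition B = 0.564 − 1.933 = -1.369
Condition B has the higher sensitivity.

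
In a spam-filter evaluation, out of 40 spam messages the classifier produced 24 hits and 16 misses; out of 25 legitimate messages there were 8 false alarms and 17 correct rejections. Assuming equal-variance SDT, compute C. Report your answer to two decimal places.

H = 24/40 = 0.6000
FA = 8/25 = 0.3200
z(H) = z(0.6000) = 0.2533
z(FA) = z(0.3200) = -0.4677
c = −½·[z(H) + z(FA)] = −0.5 × (0.2533 + (-0.4677)) = 0.1072
c > 0: the classifier has a conservative response bias.

C = 0.11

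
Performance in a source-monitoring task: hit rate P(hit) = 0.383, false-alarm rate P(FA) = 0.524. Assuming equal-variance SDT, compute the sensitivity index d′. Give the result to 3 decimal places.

z(0.383) = -0.2976, z(0.524) = 0.0602
d' = z(H) − z(FA) = -0.2976 − 0.0602 = -0.3578

d′ = -0.358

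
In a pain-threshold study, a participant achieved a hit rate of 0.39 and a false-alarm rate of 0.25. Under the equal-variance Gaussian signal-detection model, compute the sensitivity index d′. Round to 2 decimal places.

d′ = 0.40

z(0.39) = -0.2793, z(0.25) = -0.6745
d' = z(H) − z(FA) = -0.2793 − (-0.6745) = 0.3952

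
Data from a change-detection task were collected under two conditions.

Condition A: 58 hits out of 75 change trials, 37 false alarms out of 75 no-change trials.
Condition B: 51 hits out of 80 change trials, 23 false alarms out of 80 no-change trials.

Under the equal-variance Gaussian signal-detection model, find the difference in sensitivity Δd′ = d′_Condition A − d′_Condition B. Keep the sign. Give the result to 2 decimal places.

Condition A: z(0.7733) = 0.750, z(0.4933) = -0.017, d' = 0.767
Condition B: z(0.6375) = 0.352, z(0.2875) = -0.561, d' = 0.913
Δd' = d'_Condition A − d'_Condition B = 0.767 − 0.913 = -0.146
Condition B has the higher sensitivity.

Δd′ = -0.15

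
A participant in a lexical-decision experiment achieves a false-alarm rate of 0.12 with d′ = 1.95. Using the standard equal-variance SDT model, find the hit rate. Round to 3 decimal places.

hit rate = 0.781

z(false-alarm rate) = z(0.12) = -1.1750
z(H) = z(FA) + d' = -1.1750 + 1.95 = 0.7750
hit rate = Φ(0.7750) = 0.7808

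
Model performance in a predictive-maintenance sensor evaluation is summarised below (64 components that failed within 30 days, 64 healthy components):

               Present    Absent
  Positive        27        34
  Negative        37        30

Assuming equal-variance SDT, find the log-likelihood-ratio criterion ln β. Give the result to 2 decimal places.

ln β = -0.02

H = 27/64 = 0.4219
FA = 34/64 = 0.5312
z(H) = z(0.4219) = -0.197
z(FA) = z(0.5312) = 0.078
ln β = −½·[z(H)² − z(FA)²] = −0.5 × (0.039 − 0.006) = -0.0165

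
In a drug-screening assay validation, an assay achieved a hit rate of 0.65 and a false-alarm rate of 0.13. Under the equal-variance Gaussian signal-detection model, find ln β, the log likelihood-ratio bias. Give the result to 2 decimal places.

ln β = 0.56

z(H) = z(0.65) = 0.385
z(FA) = z(0.13) = -1.126
ln β = −½·[z(H)² − z(FA)²] = −0.5 × (0.148 − 1.268) = 0.560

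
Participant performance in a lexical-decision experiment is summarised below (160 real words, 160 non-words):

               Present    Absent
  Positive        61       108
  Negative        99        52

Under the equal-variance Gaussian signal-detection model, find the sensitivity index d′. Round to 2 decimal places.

d′ = -0.76

H = 61/160 = 0.3812
FA = 108/160 = 0.6750
Φ⁻¹(0.3812) = -0.3023, Φ⁻¹(0.6750) = 0.4538
d' = z(H) − z(FA) = -0.3023 − 0.4538 = -0.7561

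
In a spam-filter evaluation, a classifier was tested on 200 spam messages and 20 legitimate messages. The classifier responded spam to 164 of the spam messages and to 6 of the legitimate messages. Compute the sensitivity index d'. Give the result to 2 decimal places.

H = 164/200 = 0.8200
FA = 6/20 = 0.3000
z(H) = 0.915
z(FA) = -0.524
d' = z(H) − z(FA) = 0.915 − (-0.524) = 1.439

d' = 1.44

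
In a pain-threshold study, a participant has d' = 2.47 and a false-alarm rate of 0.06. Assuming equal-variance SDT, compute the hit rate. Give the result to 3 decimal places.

z(false-alarm rate) = z(0.06) = -1.5548
z(H) = z(FA) + d' = -1.5548 + 2.47 = 0.9152
hit rate = Φ(0.9152) = 0.8200

hit rate = 0.820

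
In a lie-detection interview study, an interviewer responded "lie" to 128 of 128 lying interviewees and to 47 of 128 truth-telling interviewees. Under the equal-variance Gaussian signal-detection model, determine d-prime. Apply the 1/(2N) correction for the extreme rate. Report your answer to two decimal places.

The hit rate is 128/128 = 1, so apply the 1/(2N) correction: H → 1 − 1/(2·128) = 0.99609.
z(H) = z(0.99609) = 2.660
z(FA) = z(0.36719) = -0.339
d' = 2.660 − (-0.339) = 2.999

d-prime = 3.00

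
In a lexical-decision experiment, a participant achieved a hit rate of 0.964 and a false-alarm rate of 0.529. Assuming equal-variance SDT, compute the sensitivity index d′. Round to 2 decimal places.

z(H) = z(0.964) = 1.799
z(FA) = z(0.529) = 0.073
d' = z(H) − z(FA) = 1.799 − 0.073 = 1.726

d′ = 1.73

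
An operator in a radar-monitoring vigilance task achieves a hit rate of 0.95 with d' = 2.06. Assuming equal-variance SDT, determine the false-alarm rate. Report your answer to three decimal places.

z(hit rate) = z(0.95) = 1.6449
z(FA) = z(H) − d' = 1.6449 − 2.06 = -0.4151
false-alarm rate = Φ(-0.4151) = 0.3390

false-alarm rate = 0.339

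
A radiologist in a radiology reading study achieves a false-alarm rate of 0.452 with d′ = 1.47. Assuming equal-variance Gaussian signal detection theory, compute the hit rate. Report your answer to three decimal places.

z(false-alarm rate) = z(0.452) = -0.1206
z(H) = z(FA) + d' = -0.1206 + 1.47 = 1.3494
hit rate = Φ(1.3494) = 0.9114

hit rate = 0.911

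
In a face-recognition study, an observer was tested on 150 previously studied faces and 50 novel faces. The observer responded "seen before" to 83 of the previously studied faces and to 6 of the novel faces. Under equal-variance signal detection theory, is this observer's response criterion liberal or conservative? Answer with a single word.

conservative

z(H) = 0.134, z(FA) = -1.175
c = −½·(z(H) + z(FA)) = 0.5205
c > 0 → conservative criterion (biased toward responding “no”).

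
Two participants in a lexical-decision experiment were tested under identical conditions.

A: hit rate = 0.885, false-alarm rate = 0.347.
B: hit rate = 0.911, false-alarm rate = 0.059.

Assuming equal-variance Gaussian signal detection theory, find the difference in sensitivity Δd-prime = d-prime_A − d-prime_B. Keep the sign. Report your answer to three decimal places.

A: z(0.885) = 1.2004, z(0.347) = -0.3934, d' = 1.5938
B: z(0.911) = 1.3469, z(0.059) = -1.5632, d' = 2.9101
Δd' = d'_A − d'_B = 1.5938 − 2.9101 = -1.3163
B has the higher sensitivity.

Δd-prime = -1.316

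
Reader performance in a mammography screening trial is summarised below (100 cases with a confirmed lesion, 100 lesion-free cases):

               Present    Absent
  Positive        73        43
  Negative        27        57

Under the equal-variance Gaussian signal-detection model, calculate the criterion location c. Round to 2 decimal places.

H = 73/100 = 0.7300
FA = 43/100 = 0.4300
z(H) = 0.6128
z(FA) = -0.1764
c = −½·[z(H) + z(FA)] = −0.5 × (0.6128 + (-0.1764)) = -0.2182

c = -0.22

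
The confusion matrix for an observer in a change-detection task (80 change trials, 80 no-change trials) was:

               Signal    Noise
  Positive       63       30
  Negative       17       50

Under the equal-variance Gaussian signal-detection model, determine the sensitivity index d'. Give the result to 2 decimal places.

H = 63/80 = 0.7875
FA = 30/80 = 0.3750
z(H) = 0.7978
z(FA) = -0.3186
d' = z(H) − z(FA) = 0.7978 − (-0.3186) = 1.1164

d' = 1.12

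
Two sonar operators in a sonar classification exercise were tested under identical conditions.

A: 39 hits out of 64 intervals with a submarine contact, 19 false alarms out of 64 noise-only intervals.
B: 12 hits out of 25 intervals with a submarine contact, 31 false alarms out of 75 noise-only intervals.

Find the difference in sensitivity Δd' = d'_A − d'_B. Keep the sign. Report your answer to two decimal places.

A: z(0.6094) = 0.278, z(0.2969) = -0.533, d' = 0.811
B: z(0.4800) = -0.050, z(0.4133) = -0.219, d' = 0.169
Δd' = d'_A − d'_B = 0.811 − 0.169 = 0.642
A has the higher sensitivity.

Δd' = 0.64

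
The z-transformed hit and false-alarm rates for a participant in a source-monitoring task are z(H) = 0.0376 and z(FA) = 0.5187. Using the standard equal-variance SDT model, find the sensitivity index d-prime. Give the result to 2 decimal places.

d-prime = -0.48

d' = z(H) − z(FA) = 0.0376 − 0.5187 = -0.4811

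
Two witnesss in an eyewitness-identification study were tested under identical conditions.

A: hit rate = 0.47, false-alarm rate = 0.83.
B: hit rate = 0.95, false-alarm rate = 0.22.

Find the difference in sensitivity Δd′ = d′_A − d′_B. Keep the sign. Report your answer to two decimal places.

Δd′ = -3.45

A: z(0.47) = -0.075, z(0.83) = 0.954, d' = -1.029
B: z(0.95) = 1.645, z(0.22) = -0.772, d' = 2.417
Δd' = d'_A − d'_B = -1.029 − 2.417 = -3.446
B has the higher sensitivity.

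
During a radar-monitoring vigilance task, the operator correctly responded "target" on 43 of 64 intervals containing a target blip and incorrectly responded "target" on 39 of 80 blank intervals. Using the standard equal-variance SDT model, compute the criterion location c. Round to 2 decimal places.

c = -0.21

H = 43/64 = 0.6719
FA = 39/80 = 0.4875
z(H) = 0.4452
z(FA) = -0.0313
c = −½·[z(H) + z(FA)] = −0.5 × (0.4452 + (-0.0313)) = -0.20695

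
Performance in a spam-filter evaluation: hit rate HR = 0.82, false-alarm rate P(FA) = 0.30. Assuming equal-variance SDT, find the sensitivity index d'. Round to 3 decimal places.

d' = 1.440

z(H) = 0.9154
z(FA) = -0.5244
d' = z(H) − z(FA) = 0.9154 − (-0.5244) = 1.4398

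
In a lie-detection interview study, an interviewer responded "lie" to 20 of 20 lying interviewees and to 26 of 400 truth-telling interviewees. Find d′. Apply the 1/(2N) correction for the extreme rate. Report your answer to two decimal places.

The hit rate is 20/20 = 1, so apply the 1/(2N) correction: H → 1 − 1/(2·20) = 0.97500.
z(H) = z(0.97500) = 1.960
z(FA) = z(0.06500) = -1.514
d' = 1.960 − (-1.514) = 3.474

d′ = 3.47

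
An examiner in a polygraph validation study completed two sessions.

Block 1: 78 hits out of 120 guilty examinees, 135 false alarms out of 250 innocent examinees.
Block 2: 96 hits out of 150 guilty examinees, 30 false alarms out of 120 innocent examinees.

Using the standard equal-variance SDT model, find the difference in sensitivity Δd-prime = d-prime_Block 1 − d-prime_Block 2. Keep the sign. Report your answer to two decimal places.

Block 1: z(0.6500) = 0.385, z(0.5400) = 0.100, d' = 0.285
Block 2: z(0.6400) = 0.358, z(0.2500) = -0.674, d' = 1.032
Δd' = d'_Block 1 − d'_Block 2 = 0.285 − 1.032 = -0.747
Block 2 has the higher sensitivity.

Δd-prime = -0.75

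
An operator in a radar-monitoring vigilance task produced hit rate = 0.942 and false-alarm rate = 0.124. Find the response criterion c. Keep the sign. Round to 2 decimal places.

z(H) = z(0.942) = 1.5718
z(FA) = z(0.124) = -1.1552
c = −½·[z(H) + z(FA)] = −0.5 × (1.5718 + (-1.1552)) = -0.2083

c = -0.21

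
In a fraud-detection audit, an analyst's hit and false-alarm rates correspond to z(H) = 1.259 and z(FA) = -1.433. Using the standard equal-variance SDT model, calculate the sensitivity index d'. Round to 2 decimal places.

d' = z(H) − z(FA) = 1.259 − (-1.433) = 2.692

d' = 2.69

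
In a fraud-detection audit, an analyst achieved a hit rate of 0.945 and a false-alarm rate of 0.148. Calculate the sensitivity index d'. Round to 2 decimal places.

d' = 2.64

z(0.945) = 1.598, z(0.148) = -1.045
d' = z(H) − z(FA) = 1.598 − (-1.045) = 2.643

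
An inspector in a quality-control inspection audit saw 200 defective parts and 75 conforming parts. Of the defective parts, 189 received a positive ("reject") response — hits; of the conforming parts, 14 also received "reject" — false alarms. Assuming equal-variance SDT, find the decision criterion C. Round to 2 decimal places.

H = 189/200 = 0.9450
FA = 14/75 = 0.1867
z(H) = z(0.9450) = 1.5982
z(FA) = z(0.1867) = -0.8901
c = −½·[z(H) + z(FA)] = −0.5 × (1.5982 + (-0.8901)) = -0.35405
c < 0: the inspector has a liberal response bias.

C = -0.35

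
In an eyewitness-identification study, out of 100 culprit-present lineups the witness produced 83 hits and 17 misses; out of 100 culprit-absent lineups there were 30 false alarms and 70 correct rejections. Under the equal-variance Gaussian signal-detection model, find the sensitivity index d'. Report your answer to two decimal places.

H = 83/100 = 0.8300
FA = 30/100 = 0.3000
z(0.8300) = 0.9542, z(0.3000) = -0.5244
d' = z(H) − z(FA) = 0.9542 − (-0.5244) = 1.4786

d' = 1.48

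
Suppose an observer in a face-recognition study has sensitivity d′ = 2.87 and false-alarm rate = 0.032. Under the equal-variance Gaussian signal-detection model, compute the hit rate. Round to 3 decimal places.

z(false-alarm rate) = z(0.032) = -1.8522
z(H) = z(FA) + d' = -1.8522 + 2.87 = 1.0178
hit rate = Φ(1.0178) = 0.8456

hit rate = 0.846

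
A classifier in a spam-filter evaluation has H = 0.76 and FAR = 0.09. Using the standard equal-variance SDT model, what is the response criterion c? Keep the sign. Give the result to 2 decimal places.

c = 0.32

Φ⁻¹(H) = Φ⁻¹(0.76) = 0.706
Φ⁻¹(FA) = Φ⁻¹(0.09) = -1.341
c = −½·[z(H) + z(FA)] = −0.5 × (0.706 + (-1.341)) = 0.3175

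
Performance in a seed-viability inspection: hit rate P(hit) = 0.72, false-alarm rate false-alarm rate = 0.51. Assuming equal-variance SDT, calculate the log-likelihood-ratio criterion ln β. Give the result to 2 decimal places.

ln β = -0.17

z(H) = 0.583
z(FA) = 0.025
ln β = −½·[z(H)² − z(FA)²] = −0.5 × (0.340 − 0.001) = -0.1695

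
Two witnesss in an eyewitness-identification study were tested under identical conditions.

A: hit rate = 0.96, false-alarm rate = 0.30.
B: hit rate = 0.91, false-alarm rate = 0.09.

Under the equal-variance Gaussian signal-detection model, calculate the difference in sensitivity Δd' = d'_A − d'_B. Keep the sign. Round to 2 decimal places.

A: z(0.96) = 1.751, z(0.30) = -0.524, d' = 2.275
B: z(0.91) = 1.341, z(0.09) = -1.341, d' = 2.682
Δd' = d'_A − d'_B = 2.275 − 2.682 = -0.407
B has the higher sensitivity.

Δd' = -0.41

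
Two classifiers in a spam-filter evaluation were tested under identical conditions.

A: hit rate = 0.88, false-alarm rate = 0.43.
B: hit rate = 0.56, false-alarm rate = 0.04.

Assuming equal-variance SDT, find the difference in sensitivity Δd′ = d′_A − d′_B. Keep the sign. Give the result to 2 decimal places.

A: z(0.88) = 1.175, z(0.43) = -0.176, d' = 1.351
B: z(0.56) = 0.151, z(0.04) = -1.751, d' = 1.902
Δd' = d'_A − d'_B = 1.351 − 1.902 = -0.551
B has the higher sensitivity.

Δd′ = -0.55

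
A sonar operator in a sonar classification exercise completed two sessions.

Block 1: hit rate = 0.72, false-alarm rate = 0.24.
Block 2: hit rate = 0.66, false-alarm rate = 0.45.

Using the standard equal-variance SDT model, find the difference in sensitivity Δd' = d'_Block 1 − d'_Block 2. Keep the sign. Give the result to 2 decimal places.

Block 1: z(0.72) = 0.583, z(0.24) = -0.706, d' = 1.289
Block 2: z(0.66) = 0.412, z(0.45) = -0.126, d' = 0.538
Δd' = d'_Block 1 − d'_Block 2 = 1.289 − 0.538 = 0.751
Block 1 has the higher sensitivity.

Δd' = 0.75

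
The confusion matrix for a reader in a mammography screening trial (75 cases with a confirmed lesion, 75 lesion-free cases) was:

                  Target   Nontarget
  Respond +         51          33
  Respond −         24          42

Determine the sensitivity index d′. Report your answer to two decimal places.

H = 51/75 = 0.6800
FA = 33/75 = 0.4400
z(0.6800) = 0.468, z(0.4400) = -0.151
d' = z(H) − z(FA) = 0.468 − (-0.151) = 0.619

d′ = 0.62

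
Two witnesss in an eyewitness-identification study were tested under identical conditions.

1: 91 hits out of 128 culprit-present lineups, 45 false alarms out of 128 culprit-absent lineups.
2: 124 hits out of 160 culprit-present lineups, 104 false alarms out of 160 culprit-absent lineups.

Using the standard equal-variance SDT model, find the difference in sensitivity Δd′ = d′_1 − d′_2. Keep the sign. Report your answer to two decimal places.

Δd′ = 0.57

1: z(0.7109) = 0.556, z(0.3516) = -0.381, d' = 0.937
2: z(0.7750) = 0.755, z(0.6500) = 0.385, d' = 0.370
Δd' = d'_1 − d'_2 = 0.937 − 0.370 = 0.567
1 has the higher sensitivity.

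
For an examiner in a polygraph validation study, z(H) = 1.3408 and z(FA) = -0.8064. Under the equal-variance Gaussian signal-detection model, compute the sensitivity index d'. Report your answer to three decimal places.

d' = 2.147

d' = z(H) − z(FA) = 1.3408 − (-0.8064) = 2.1472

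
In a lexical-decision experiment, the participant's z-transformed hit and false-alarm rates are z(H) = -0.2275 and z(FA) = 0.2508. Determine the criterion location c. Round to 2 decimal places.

c = −½·[z(H) + z(FA)] = −½·(-0.2275 + 0.2508) = -0.01165
c < 0: the participant has a liberal response bias.

c = -0.01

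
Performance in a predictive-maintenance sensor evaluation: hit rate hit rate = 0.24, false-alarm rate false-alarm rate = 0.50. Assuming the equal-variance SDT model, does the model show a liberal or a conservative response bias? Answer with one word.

z(H) = -0.706, z(FA) = 0.000
c = −½·(z(H) + z(FA)) = 0.353
c > 0 → conservative criterion (biased toward responding “no”).

conservative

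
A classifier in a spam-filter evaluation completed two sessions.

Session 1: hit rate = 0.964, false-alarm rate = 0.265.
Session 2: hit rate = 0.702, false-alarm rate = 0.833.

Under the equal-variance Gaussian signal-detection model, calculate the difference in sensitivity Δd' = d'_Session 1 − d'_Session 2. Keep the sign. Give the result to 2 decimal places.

Δd' = 2.86

Session 1: z(0.964) = 1.799, z(0.265) = -0.628, d' = 2.427
Session 2: z(0.702) = 0.530, z(0.833) = 0.966, d' = -0.436
Δd' = d'_Session 1 − d'_Session 2 = 2.427 − (-0.436) = 2.863
Session 1 has the higher sensitivity.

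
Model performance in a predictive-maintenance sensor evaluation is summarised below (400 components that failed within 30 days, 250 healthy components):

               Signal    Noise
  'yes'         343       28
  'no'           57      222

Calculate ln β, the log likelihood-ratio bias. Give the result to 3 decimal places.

H = 343/400 = 0.8575
FA = 28/250 = 0.1120
z(H) = z(0.8575) = 1.0692
z(FA) = z(0.1120) = -1.2160
ln β = −½·[z(H)² − z(FA)²] = −0.5 × (1.1432 − 1.4787) = 0.16775

ln β = 0.168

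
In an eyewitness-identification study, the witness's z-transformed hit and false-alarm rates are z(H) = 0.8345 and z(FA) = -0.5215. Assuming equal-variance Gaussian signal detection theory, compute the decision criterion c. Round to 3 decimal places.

c = -0.157

c = −½·[z(H) + z(FA)] = −½·(0.8345 + (-0.5215)) = -0.1565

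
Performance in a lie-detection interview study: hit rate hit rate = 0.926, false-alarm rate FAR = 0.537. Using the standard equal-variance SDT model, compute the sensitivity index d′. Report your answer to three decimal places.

d′ = 1.354

z(0.926) = 1.4466, z(0.537) = 0.0929
d' = z(H) − z(FA) = 1.4466 − 0.0929 = 1.3537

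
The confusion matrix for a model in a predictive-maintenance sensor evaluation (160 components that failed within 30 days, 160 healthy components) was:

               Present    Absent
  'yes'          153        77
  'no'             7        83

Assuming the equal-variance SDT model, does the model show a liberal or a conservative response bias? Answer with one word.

z(H) = 1.709, z(FA) = -0.047
c = −½·(z(H) + z(FA)) = -0.831
c < 0 → liberal criterion (biased toward responding “yes”).

liberal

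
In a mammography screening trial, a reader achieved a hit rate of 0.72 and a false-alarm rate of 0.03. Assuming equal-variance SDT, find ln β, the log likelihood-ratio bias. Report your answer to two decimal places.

ln β = 1.60

z(0.72) = 0.583, z(0.03) = -1.881
ln β = −½·[z(H)² − z(FA)²] = −0.5 × (0.340 − 3.538) = 1.599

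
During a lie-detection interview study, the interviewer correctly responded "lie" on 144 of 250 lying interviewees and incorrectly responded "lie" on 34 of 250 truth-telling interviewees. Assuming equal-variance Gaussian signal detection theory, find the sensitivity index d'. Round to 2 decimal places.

d' = 1.29

H = 144/250 = 0.5760
FA = 34/250 = 0.1360
Φ⁻¹(H) = Φ⁻¹(0.5760) = 0.1917
Φ⁻¹(FA) = Φ⁻¹(0.1360) = -1.0985
d' = z(H) − z(FA) = 0.1917 − (-1.0985) = 1.2902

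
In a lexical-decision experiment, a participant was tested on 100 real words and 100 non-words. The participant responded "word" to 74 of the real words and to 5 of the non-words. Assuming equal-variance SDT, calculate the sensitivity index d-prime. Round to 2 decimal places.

H = 74/100 = 0.7400
FA = 5/100 = 0.0500
z(H) = z(0.7400) = 0.643
z(FA) = z(0.0500) = -1.645
d' = z(H) − z(FA) = 0.643 − (-1.645) = 2.288

d-prime = 2.29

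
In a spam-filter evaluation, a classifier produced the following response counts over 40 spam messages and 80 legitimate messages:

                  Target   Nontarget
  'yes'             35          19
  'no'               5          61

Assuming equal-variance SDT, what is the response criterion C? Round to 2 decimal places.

H = 35/40 = 0.8750
FA = 19/80 = 0.2375
z(H) = z(0.8750) = 1.150
z(FA) = z(0.2375) = -0.714
c = −½·[z(H) + z(FA)] = −0.5 × (1.150 + (-0.714)) = -0.218
c < 0: the classifier has a liberal response bias.

C = -0.22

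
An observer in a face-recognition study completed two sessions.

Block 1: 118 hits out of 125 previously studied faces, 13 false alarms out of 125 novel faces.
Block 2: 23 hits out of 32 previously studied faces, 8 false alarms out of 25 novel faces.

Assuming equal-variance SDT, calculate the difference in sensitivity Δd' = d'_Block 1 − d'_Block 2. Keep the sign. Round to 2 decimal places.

Δd' = 1.80

Block 1: z(0.9440) = 1.589, z(0.1040) = -1.259, d' = 2.848
Block 2: z(0.7188) = 0.579, z(0.3200) = -0.468, d' = 1.047
Δd' = d'_Block 1 − d'_Block 2 = 2.848 − 1.047 = 1.801
Block 1 has the higher sensitivity.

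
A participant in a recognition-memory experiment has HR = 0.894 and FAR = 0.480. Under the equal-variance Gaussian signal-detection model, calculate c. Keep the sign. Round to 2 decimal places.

c = -0.60

z(0.894) = 1.248, z(0.480) = -0.050
c = −½·[z(H) + z(FA)] = −0.5 × (1.248 + (-0.050)) = -0.599
c < 0: the participant has a liberal response bias.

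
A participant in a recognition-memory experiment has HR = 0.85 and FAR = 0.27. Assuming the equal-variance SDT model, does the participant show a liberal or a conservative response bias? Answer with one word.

z(H) = 1.036, z(FA) = -0.613
c = −½·(z(H) + z(FA)) = -0.2115
c < 0 → liberal criterion (biased toward responding “yes”).

liberal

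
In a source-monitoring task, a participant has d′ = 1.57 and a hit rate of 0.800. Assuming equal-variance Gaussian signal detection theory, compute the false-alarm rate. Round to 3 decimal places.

false-alarm rate = 0.233

z(hit rate) = z(0.800) = 0.8416
z(FA) = z(H) − d' = 0.8416 − 1.57 = -0.7284
false-alarm rate = Φ(-0.7284) = 0.2332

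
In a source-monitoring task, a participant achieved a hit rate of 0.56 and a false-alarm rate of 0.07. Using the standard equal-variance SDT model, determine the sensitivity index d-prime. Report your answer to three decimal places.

d-prime = 1.627

Φ⁻¹(H) = Φ⁻¹(0.56) = 0.1510
Φ⁻¹(FA) = Φ⁻¹(0.07) = -1.4758
d' = z(H) − z(FA) = 0.1510 − (-1.4758) = 1.6268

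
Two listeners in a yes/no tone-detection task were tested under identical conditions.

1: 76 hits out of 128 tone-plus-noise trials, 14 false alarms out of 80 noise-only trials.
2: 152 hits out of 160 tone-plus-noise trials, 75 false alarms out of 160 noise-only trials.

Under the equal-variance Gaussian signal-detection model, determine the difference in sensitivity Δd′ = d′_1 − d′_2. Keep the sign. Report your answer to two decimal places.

Δd′ = -0.55

1: z(0.5938) = 0.237, z(0.1750) = -0.935, d' = 1.172
2: z(0.9500) = 1.645, z(0.4688) = -0.078, d' = 1.723
Δd' = d'_1 − d'_2 = 1.172 − 1.723 = -0.551
2 has the higher sensitivity.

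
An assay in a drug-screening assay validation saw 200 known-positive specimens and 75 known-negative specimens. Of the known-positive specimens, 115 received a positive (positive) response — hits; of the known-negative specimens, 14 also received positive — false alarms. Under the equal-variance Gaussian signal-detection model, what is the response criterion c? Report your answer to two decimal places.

c = 0.35

H = 115/200 = 0.5750
FA = 14/75 = 0.1867
z(H) = z(0.5750) = 0.189
z(FA) = z(0.1867) = -0.890
c = −½·[z(H) + z(FA)] = −0.5 × (0.189 + (-0.890)) = 0.3505
c > 0: the assay has a conservative response bias.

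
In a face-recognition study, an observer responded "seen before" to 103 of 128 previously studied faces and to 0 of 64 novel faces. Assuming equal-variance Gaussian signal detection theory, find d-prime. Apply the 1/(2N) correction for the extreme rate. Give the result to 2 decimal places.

The false-alarm rate is 0/64 = 0, so apply the 1/(2N) correction: FA → 1/(2·64) = 0.00781.
z(H) = z(0.80469) = 0.858
z(FA) = z(0.00781) = -2.418
d' = 0.858 − (-2.418) = 3.276

d-prime = 3.28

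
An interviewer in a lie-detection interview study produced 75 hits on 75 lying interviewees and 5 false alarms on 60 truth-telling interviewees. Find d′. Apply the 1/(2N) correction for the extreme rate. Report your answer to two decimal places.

The hit rate is 75/75 = 1, so apply the 1/(2N) correction: H → 1 − 1/(2·75) = 0.99333.
z(H) = z(0.99333) = 2.475
z(FA) = z(0.08333) = -1.383
d' = 2.475 − (-1.383) = 3.858

d′ = 3.86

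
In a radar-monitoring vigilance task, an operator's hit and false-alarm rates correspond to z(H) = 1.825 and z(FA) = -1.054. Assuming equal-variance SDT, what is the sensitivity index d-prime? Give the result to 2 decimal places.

d-prime = 2.88

d' = z(H) − z(FA) = 1.825 − (-1.054) = 2.879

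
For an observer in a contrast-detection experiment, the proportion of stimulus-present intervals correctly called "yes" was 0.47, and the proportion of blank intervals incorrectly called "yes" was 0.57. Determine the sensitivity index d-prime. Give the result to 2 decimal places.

Φ⁻¹(H) = -0.075
Φ⁻¹(FA) = 0.176
d' = z(H) − z(FA) = -0.075 − 0.176 = -0.251

d-prime = -0.25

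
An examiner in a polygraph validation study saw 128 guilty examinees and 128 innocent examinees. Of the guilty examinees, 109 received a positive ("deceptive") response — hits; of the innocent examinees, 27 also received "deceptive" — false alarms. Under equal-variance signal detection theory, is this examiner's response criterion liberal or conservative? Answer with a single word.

z(H) = 1.043, z(FA) = -0.803
c = −½·(z(H) + z(FA)) = -0.120
c < 0 → liberal criterion (biased toward responding “yes”).

liberal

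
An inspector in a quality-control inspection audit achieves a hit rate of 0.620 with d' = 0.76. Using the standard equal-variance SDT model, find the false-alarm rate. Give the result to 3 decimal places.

false-alarm rate = 0.325

z(hit rate) = z(0.620) = 0.3055
z(FA) = z(H) − d' = 0.3055 − 0.76 = -0.4545
false-alarm rate = Φ(-0.4545) = 0.3247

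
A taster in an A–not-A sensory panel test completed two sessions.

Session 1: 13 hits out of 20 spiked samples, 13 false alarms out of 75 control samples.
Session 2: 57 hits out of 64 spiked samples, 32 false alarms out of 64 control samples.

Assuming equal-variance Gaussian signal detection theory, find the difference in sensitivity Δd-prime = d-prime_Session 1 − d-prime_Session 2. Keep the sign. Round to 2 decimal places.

Δd-prime = 0.10

Session 1: z(0.6500) = 0.385, z(0.1733) = -0.941, d' = 1.326
Session 2: z(0.8906) = 1.230, z(0.5000) = 0.000, d' = 1.230
Δd' = d'_Session 1 − d'_Session 2 = 1.326 − 1.230 = 0.096
Session 1 has the higher sensitivity.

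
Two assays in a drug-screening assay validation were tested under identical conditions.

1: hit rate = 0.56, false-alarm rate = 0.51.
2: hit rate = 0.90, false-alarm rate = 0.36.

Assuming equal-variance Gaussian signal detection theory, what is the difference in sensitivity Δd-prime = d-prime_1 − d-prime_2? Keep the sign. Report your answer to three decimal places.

Δd-prime = -1.514

1: z(0.56) = 0.1510, z(0.51) = 0.0251, d' = 0.1259
2: z(0.90) = 1.2816, z(0.36) = -0.3585, d' = 1.6401
Δd' = d'_1 − d'_2 = 0.1259 − 1.6401 = -1.5142
2 has the higher sensitivity.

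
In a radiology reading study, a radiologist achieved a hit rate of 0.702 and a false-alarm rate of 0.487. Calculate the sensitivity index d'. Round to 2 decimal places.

z(H) = 0.530
z(FA) = -0.033
d' = z(H) − z(FA) = 0.530 − (-0.033) = 0.563

d' = 0.56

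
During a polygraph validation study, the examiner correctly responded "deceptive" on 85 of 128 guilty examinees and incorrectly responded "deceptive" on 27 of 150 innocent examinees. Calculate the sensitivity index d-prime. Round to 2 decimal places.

d-prime = 1.34

H = 85/128 = 0.6641
FA = 27/150 = 0.1800
z(H) = 0.424
z(FA) = -0.915
d' = z(H) − z(FA) = 0.424 − (-0.915) = 1.339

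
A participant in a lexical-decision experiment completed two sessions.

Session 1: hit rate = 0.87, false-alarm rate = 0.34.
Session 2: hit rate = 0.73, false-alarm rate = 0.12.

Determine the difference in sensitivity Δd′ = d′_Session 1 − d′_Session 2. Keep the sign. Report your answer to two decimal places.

Session 1: z(0.87) = 1.126, z(0.34) = -0.412, d' = 1.538
Session 2: z(0.73) = 0.613, z(0.12) = -1.175, d' = 1.788
Δd' = d'_Session 1 − d'_Session 2 = 1.538 − 1.788 = -0.250
Session 2 has the higher sensitivity.

Δd′ = -0.25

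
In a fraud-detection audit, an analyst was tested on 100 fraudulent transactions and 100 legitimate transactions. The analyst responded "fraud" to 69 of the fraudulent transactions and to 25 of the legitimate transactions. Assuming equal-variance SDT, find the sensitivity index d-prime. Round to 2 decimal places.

d-prime = 1.17

H = 69/100 = 0.6900
FA = 25/100 = 0.2500
z(0.6900) = 0.4959, z(0.2500) = -0.6745
d' = z(H) − z(FA) = 0.4959 − (-0.6745) = 1.1704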